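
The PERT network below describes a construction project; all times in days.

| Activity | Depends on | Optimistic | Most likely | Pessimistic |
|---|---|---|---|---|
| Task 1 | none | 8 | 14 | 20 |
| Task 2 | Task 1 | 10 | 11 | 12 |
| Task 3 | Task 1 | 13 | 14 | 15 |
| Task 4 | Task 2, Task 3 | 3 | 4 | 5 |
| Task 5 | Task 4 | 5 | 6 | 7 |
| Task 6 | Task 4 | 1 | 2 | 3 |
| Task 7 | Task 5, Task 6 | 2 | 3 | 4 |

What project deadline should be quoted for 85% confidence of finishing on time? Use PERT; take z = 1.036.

te_Task 1 = (8 + 4·14 + 20)/6 = 84/6 = 14; σ²_Task 1 = ((20−8)/6)² = 4.000
te_Task 2 = (10 + 4·11 + 12)/6 = 66/6 = 11; σ²_Task 2 = ((12−10)/6)² = 0.111
te_Task 3 = (13 + 4·14 + 15)/6 = 84/6 = 14; σ²_Task 3 = ((15−13)/6)² = 0.111
te_Task 4 = (3 + 4·4 + 5)/6 = 24/6 = 4; σ²_Task 4 = ((5−3)/6)² = 0.111
te_Task 5 = (5 + 4·6 + 7)/6 = 36/6 = 6; σ²_Task 5 = ((7−5)/6)² = 0.111
te_Task 6 = (1 + 4·2 + 3)/6 = 12/6 = 2; σ²_Task 6 = ((3−1)/6)² = 0.111
te_Task 7 = (2 + 4·3 + 4)/6 = 18/6 = 3; σ²_Task 7 = ((4−2)/6)² = 0.111

Forward pass:
ES_Task 1 = 0; EF_Task 1 = 14
ES_Task 2 = 14; EF_Task 2 = 14+11 = 25
ES_Task 3 = 14; EF_Task 3 = 14+14 = 28
ES_Task 4 = max(EF_Task 2=25, EF_Task 3=28) = 28; EF_Task 4 = 28+4 = 32
ES_Task 5 = 32; EF_Task 5 = 32+6 = 38
ES_Task 6 = 32; EF_Task 6 = 32+2 = 34
ES_Task 7 = max(EF_Task 5=38, EF_Task 6=34) = 38; EF_Task 7 = 38+3 = 41
Expected project duration μ = 41 days. Critical path: Task 1 → Task 3 → Task 4 → Task 5 → Task 7.

Variance along critical path = 4.000 + 0.111 + 0.111 + 0.111 + 0.111 = 4.444; σ = 2.108 days.
D = μ + z·σ = 41 + 1.036·2.108 = 43.2 days

43.2 days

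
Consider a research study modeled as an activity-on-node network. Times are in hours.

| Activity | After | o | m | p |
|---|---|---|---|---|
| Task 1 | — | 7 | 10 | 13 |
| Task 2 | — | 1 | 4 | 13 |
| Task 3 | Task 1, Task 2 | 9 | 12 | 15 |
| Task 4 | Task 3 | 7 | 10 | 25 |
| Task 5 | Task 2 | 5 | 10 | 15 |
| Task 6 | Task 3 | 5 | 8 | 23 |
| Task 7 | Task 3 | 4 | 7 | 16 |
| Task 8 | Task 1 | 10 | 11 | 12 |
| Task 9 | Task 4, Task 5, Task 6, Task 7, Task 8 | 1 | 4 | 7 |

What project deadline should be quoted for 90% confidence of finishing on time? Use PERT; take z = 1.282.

te_Task 1 = (7 + 4·10 + 13)/6 = 60/6 = 10; σ²_Task 1 = ((13−7)/6)² = 1.000
te_Task 2 = (1 + 4·4 + 13)/6 = 30/6 = 5; σ²_Task 2 = ((13−1)/6)² = 4.000
te_Task 3 = (9 + 4·12 + 15)/6 = 72/6 = 12; σ²_Task 3 = ((15−9)/6)² = 1.000
te_Task 4 = (7 + 4·10 + 25)/6 = 72/6 = 12; σ²_Task 4 = ((25−7)/6)² = 9.000
te_Task 5 = (5 + 4·10 + 15)/6 = 60/6 = 10; σ²_Task 5 = ((15−5)/6)² = 2.778
te_Task 6 = (5 + 4·8 + 23)/6 = 60/6 = 10; σ²_Task 6 = ((23−5)/6)² = 9.000
te_Task 7 = (4 + 4·7 + 16)/6 = 48/6 = 8; σ²_Task 7 = ((16−4)/6)² = 4.000
te_Task 8 = (10 + 4·11 + 12)/6 = 66/6 = 11; σ²_Task 8 = ((12−10)/6)² = 0.111
te_Task 9 = (1 + 4·4 + 7)/6 = 24/6 = 4; σ²_Task 9 = ((7−1)/6)² = 1.000

Forward pass:
ES_Task 1 = 0; EF_Task 1 = 10
ES_Task 2 = 0; EF_Task 2 = 5
ES_Task 3 = max(EF_Task 1=10, EF_Task 2=5) = 10; EF_Task 3 = 10+12 = 22
ES_Task 4 = 22; EF_Task 4 = 22+12 = 34
ES_Task 5 = 5; EF_Task 5 = 5+10 = 15
ES_Task 6 = 22; EF_Task 6 = 22+10 = 32
ES_Task 7 = 22; EF_Task 7 = 22+8 = 30
ES_Task 8 = 10; EF_Task 8 = 10+11 = 21
ES_Task 9 = max(EF_Task 4=34, EF_Task 5=15, EF_Task 6=32, EF_Task 7=30, EF_Task 8=21) = 34; EF_Task 9 = 34+4 = 38
Expected project duration μ = 38 hours. Critical path: Task 1 → Task 3 → Task 4 → Task 9.

Variance along critical path = 1.000 + 1.000 + 9.000 + 1.000 = 12.000; σ = 3.464 hours.
D = μ + z·σ = 38 + 1.282·3.464 = 42.4 hours

42.4 hours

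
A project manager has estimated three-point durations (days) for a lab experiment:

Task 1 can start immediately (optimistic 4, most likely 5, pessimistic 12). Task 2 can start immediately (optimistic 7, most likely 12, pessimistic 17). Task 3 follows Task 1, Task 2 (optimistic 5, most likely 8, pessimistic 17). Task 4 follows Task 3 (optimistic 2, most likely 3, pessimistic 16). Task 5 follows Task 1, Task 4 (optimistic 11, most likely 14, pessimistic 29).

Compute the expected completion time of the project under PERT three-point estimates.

te_Task 1 = (4 + 4·5 + 12)/6 = 36/6 = 6
te_Task 2 = (7 + 4·12 + 17)/6 = 72/6 = 12
te_Task 3 = (5 + 4·8 + 17)/6 = 54/6 = 9
te_Task 4 = (2 + 4·3 + 16)/6 = 30/6 = 5
te_Task 5 = (11 + 4·14 + 29)/6 = 96/6 = 16

Forward pass:
ES_Task 1 = 0; EF_Task 1 = 6
ES_Task 2 = 0; EF_Task 2 = 12
ES_Task 3 = max(EF_Task 1=6, EF_Task 2=12) = 12; EF_Task 3 = 12+9 = 21
ES_Task 4 = 21; EF_Task 4 = 21+5 = 26
ES_Task 5 = max(EF_Task 1=6, EF_Task 4=26) = 26; EF_Task 5 = 26+16 = 42
Expected project duration μ = 42 days. Critical path: Task 2 → Task 3 → Task 4 → Task 5.

42 days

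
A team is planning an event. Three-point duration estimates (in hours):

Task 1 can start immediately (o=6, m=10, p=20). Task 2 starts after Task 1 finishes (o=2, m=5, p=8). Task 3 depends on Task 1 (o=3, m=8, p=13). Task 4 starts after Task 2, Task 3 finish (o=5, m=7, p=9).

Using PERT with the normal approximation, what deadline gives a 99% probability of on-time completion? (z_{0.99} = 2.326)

32.8 hours

te_Task 1 = (6 + 4·10 + 20)/6 = 66/6 = 11; σ²_Task 1 = ((20−6)/6)² = 5.444
te_Task 2 = (2 + 4·5 + 8)/6 = 30/6 = 5; σ²_Task 2 = ((8−2)/6)² = 1.000
te_Task 3 = (3 + 4·8 + 13)/6 = 48/6 = 8; σ²_Task 3 = ((13−3)/6)² = 2.778
te_Task 4 = (5 + 4·7 + 9)/6 = 42/6 = 7; σ²_Task 4 = ((9−5)/6)² = 0.444

Forward pass:
ES_Task 1 = 0; EF_Task 1 = 11
ES_Task 2 = 11; EF_Task 2 = 11+5 = 16
ES_Task 3 = 11; EF_Task 3 = 11+8 = 19
ES_Task 4 = max(EF_Task 2=16, EF_Task 3=19) = 19; EF_Task 4 = 19+7 = 26
Expected project duration μ = 26 hours. Critical path: Task 1 → Task 3 → Task 4.

Variance along critical path = 5.444 + 2.778 + 0.444 = 8.667; σ = 2.944 hours.
D = μ + z·σ = 26 + 2.326·2.944 = 32.8 hours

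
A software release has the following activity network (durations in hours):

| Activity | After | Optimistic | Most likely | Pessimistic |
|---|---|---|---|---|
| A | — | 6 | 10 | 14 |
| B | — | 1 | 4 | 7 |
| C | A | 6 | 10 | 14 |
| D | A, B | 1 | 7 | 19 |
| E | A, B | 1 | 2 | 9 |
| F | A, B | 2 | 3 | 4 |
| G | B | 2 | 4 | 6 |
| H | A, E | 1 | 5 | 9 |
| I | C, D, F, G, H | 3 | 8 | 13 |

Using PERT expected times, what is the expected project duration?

te_A = (6 + 4·10 + 14)/6 = 60/6 = 10
te_B = (1 + 4·4 + 7)/6 = 24/6 = 4
te_C = (6 + 4·10 + 14)/6 = 60/6 = 10
te_D = (1 + 4·7 + 19)/6 = 48/6 = 8
te_E = (1 + 4·2 + 9)/6 = 18/6 = 3
te_F = (2 + 4·3 + 4)/6 = 18/6 = 3
te_G = (2 + 4·4 + 6)/6 = 24/6 = 4
te_H = (1 + 4·5 + 9)/6 = 30/6 = 5
te_I = (3 + 4·8 + 13)/6 = 48/6 = 8

Forward pass:
ES_A = 0; EF_A = 10
ES_B = 0; EF_B = 4
ES_C = 10; EF_C = 10+10 = 20
ES_D = max(EF_A=10, EF_B=4) = 10; EF_D = 10+8 = 18
ES_E = max(EF_A=10, EF_B=4) = 10; EF_E = 10+3 = 13
ES_F = max(EF_A=10, EF_B=4) = 10; EF_F = 10+3 = 13
ES_G = 4; EF_G = 4+4 = 8
ES_H = max(EF_A=10, EF_E=13) = 13; EF_H = 13+5 = 18
ES_I = max(EF_C=20, EF_D=18, EF_F=13, EF_G=8, EF_H=18) = 20; EF_I = 20+8 = 28
Expected project duration μ = 28 hours. Critical path: A → C → I.

28 hours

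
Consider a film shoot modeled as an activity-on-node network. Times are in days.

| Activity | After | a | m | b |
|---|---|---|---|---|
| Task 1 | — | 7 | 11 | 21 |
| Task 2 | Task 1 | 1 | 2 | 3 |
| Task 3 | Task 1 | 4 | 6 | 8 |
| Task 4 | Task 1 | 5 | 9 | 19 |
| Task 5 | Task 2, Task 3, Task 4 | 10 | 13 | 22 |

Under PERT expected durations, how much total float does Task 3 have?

te_Task 1 = (7 + 4·11 + 21)/6 = 72/6 = 12
te_Task 2 = (1 + 4·2 + 3)/6 = 12/6 = 2
te_Task 3 = (4 + 4·6 + 8)/6 = 36/6 = 6
te_Task 4 = (5 + 4·9 + 19)/6 = 60/6 = 10
te_Task 5 = (10 + 4·13 + 22)/6 = 84/6 = 14

Forward pass:
ES_Task 1 = 0; EF_Task 1 = 12
ES_Task 2 = 12; EF_Task 2 = 12+2 = 14
ES_Task 3 = 12; EF_Task 3 = 12+6 = 18
ES_Task 4 = 12; EF_Task 4 = 12+10 = 22
ES_Task 5 = max(EF_Task 2=14, EF_Task 3=18, EF_Task 4=22) = 22; EF_Task 5 = 22+14 = 36
Expected project duration μ = 36 days. Critical path: Task 1 → Task 4 → Task 5.

Backward pass:
LF_Task 5 = 36; LS_Task 5 = 36−14 = 22
LF_Task 4 = LS_Task 5 = 22; LS_Task 4 = 22−10 = 12
LF_Task 3 = LS_Task 5 = 22; LS_Task 3 = 22−6 = 16
LF_Task 2 = LS_Task 5 = 22; LS_Task 2 = 22−2 = 20
LF_Task 1 = min(LS_Task 2=20, LS_Task 3=16, LS_Task 4=12) = 12; LS_Task 1 = 12−12 = 0
Slack_Task 3 = LS_Task 3 − ES_Task 3 = 16 − 12 = 4

4 days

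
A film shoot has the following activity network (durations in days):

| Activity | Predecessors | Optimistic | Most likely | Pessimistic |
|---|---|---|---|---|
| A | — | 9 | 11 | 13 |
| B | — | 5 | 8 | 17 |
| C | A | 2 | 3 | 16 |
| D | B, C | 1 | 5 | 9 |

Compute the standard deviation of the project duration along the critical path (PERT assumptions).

te_A = (9 + 4·11 + 13)/6 = 66/6 = 11; σ²_A = ((13−9)/6)² = 0.444
te_B = (5 + 4·8 + 17)/6 = 54/6 = 9; σ²_B = ((17−5)/6)² = 4.000
te_C = (2 + 4·3 + 16)/6 = 30/6 = 5; σ²_C = ((16−2)/6)² = 5.444
te_D = (1 + 4·5 + 9)/6 = 30/6 = 5; σ²_D = ((9−1)/6)² = 1.778

Forward pass:
ES_A = 0; EF_A = 11
ES_B = 0; EF_B = 9
ES_C = 11; EF_C = 11+5 = 16
ES_D = max(EF_B=9, EF_C=16) = 16; EF_D = 16+5 = 21
Expected project duration μ = 21 days. Critical path: A → C → D.

Variance along critical path = 0.444 + 5.444 + 1.778 = 7.667
σ = √7.667 = 2.769 days

2.77 days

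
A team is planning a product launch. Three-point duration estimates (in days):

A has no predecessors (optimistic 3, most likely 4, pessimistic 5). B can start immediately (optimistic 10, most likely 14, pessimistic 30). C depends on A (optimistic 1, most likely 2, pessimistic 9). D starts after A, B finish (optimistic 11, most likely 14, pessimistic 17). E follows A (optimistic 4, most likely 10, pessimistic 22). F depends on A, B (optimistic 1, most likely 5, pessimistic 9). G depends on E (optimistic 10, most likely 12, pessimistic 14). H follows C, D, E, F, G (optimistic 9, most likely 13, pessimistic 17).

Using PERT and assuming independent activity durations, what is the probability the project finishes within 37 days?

te_A = (3 + 4·4 + 5)/6 = 24/6 = 4; σ²_A = ((5−3)/6)² = 0.111
te_B = (10 + 4·14 + 30)/6 = 96/6 = 16; σ²_B = ((30−10)/6)² = 11.111
te_C = (1 + 4·2 + 9)/6 = 18/6 = 3; σ²_C = ((9−1)/6)² = 1.778
te_D = (11 + 4·14 + 17)/6 = 84/6 = 14; σ²_D = ((17−11)/6)² = 1.000
te_E = (4 + 4·10 + 22)/6 = 66/6 = 11; σ²_E = ((22−4)/6)² = 9.000
te_F = (1 + 4·5 + 9)/6 = 30/6 = 5; σ²_F = ((9−1)/6)² = 1.778
te_G = (10 + 4·12 + 14)/6 = 72/6 = 12; σ²_G = ((14−10)/6)² = 0.444
te_H = (9 + 4·13 + 17)/6 = 78/6 = 13; σ²_H = ((17−9)/6)² = 1.778

Forward pass:
ES_A = 0; EF_A = 4
ES_B = 0; EF_B = 16
ES_C = 4; EF_C = 4+3 = 7
ES_D = max(EF_A=4, EF_B=16) = 16; EF_D = 16+14 = 30
ES_E = 4; EF_E = 4+11 = 15
ES_F = max(EF_A=4, EF_B=16) = 16; EF_F = 16+5 = 21
ES_G = 15; EF_G = 15+12 = 27
ES_H = max(EF_C=7, EF_D=30, EF_E=15, EF_F=21, EF_G=27) = 30; EF_H = 30+13 = 43
Expected project duration μ = 43 days. Critical path: B → D → H.

Variance along critical path = 11.111 + 1.000 + 1.778 = 13.889; σ = √13.889 = 3.727 days.
Z = (37 − 43) / 3.727 = -1.610
P(T ≤ 37) = Φ(-1.610) ≈ 0.054

0.054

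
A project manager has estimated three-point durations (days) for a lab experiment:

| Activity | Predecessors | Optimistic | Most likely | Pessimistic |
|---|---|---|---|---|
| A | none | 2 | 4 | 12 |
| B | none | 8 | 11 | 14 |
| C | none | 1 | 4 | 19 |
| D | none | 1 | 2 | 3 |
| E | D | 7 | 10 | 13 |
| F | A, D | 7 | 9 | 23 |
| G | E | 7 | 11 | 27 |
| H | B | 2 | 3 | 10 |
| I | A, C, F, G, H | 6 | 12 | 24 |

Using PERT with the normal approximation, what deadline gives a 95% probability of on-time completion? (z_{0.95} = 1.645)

te_A = (2 + 4·4 + 12)/6 = 30/6 = 5; σ²_A = ((12−2)/6)² = 2.778
te_B = (8 + 4·11 + 14)/6 = 66/6 = 11; σ²_B = ((14−8)/6)² = 1.000
te_C = (1 + 4·4 + 19)/6 = 36/6 = 6; σ²_C = ((19−1)/6)² = 9.000
te_D = (1 + 4·2 + 3)/6 = 12/6 = 2; σ²_D = ((3−1)/6)² = 0.111
te_E = (7 + 4·10 + 13)/6 = 60/6 = 10; σ²_E = ((13−7)/6)² = 1.000
te_F = (7 + 4·9 + 23)/6 = 66/6 = 11; σ²_F = ((23−7)/6)² = 7.111
te_G = (7 + 4·11 + 27)/6 = 78/6 = 13; σ²_G = ((27−7)/6)² = 11.111
te_H = (2 + 4·3 + 10)/6 = 24/6 = 4; σ²_H = ((10−2)/6)² = 1.778
te_I = (6 + 4·12 + 24)/6 = 78/6 = 13; σ²_I = ((24−6)/6)² = 9.000

Forward pass:
ES_A = 0; EF_A = 5
ES_B = 0; EF_B = 11
ES_C = 0; EF_C = 6
ES_D = 0; EF_D = 2
ES_E = 2; EF_E = 2+10 = 12
ES_F = max(EF_A=5, EF_D=2) = 5; EF_F = 5+11 = 16
ES_G = 12; EF_G = 12+13 = 25
ES_H = 11; EF_H = 11+4 = 15
ES_I = max(EF_A=5, EF_C=6, EF_F=16, EF_G=25, EF_H=15) = 25; EF_I = 25+13 = 38
Expected project duration μ = 38 days. Critical path: D → E → G → I.

Variance along critical path = 0.111 + 1.000 + 11.111 + 9.000 = 21.222; σ = 4.607 days.
D = μ + z·σ = 38 + 1.645·4.607 = 45.6 days

45.6 days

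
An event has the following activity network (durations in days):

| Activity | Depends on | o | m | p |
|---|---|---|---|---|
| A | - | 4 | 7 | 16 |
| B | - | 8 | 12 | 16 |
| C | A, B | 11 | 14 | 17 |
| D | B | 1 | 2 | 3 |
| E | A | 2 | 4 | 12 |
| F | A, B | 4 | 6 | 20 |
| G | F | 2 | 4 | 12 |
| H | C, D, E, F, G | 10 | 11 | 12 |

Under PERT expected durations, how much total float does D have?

te_A = (4 + 4·7 + 16)/6 = 48/6 = 8
te_B = (8 + 4·12 + 16)/6 = 72/6 = 12
te_C = (11 + 4·14 + 17)/6 = 84/6 = 14
te_D = (1 + 4·2 + 3)/6 = 12/6 = 2
te_E = (2 + 4·4 + 12)/6 = 30/6 = 5
te_F = (4 + 4·6 + 20)/6 = 48/6 = 8
te_G = (2 + 4·4 + 12)/6 = 30/6 = 5
te_H = (10 + 4·11 + 12)/6 = 66/6 = 11

Forward pass:
ES_A = 0; EF_A = 8
ES_B = 0; EF_B = 12
ES_C = max(EF_A=8, EF_B=12) = 12; EF_C = 12+14 = 26
ES_D = 12; EF_D = 12+2 = 14
ES_E = 8; EF_E = 8+5 = 13
ES_F = max(EF_A=8, EF_B=12) = 12; EF_F = 12+8 = 20
ES_G = 20; EF_G = 20+5 = 25
ES_H = max(EF_C=26, EF_D=14, EF_E=13, EF_F=20, EF_G=25) = 26; EF_H = 26+11 = 37
Expected project duration μ = 37 days. Critical path: B → C → H.

Backward pass:
LF_H = 37; LS_H = 37−11 = 26
LF_G = LS_H = 26; LS_G = 26−5 = 21
LF_F = min(LS_G=21, LS_H=26) = 21; LS_F = 21−8 = 13
LF_E = LS_H = 26; LS_E = 26−5 = 21
LF_D = LS_H = 26; LS_D = 26−2 = 24
LF_C = LS_H = 26; LS_C = 26−14 = 12
LF_B = min(LS_C=12, LS_D=24, LS_F=13) = 12; LS_B = 12−12 = 0
LF_A = min(LS_C=12, LS_E=21, LS_F=13) = 12; LS_A = 12−8 = 4
Slack_D = LS_D − ES_D = 24 − 12 = 12

12 days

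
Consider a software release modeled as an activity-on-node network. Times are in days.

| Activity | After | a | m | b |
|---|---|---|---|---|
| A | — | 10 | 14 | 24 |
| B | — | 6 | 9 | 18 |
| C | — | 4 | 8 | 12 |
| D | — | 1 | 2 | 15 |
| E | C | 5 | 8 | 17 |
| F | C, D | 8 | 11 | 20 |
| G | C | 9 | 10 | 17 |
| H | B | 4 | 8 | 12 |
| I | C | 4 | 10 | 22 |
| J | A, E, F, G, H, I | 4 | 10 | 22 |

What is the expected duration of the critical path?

te_A = (10 + 4·14 + 24)/6 = 90/6 = 15
te_B = (6 + 4·9 + 18)/6 = 60/6 = 10
te_C = (4 + 4·8 + 12)/6 = 48/6 = 8
te_D = (1 + 4·2 + 15)/6 = 24/6 = 4
te_E = (5 + 4·8 + 17)/6 = 54/6 = 9
te_F = (8 + 4·11 + 20)/6 = 72/6 = 12
te_G = (9 + 4·10 + 17)/6 = 66/6 = 11
te_H = (4 + 4·8 + 12)/6 = 48/6 = 8
te_I = (4 + 4·10 + 22)/6 = 66/6 = 11
te_J = (4 + 4·10 + 22)/6 = 66/6 = 11

Forward pass:
ES_A = 0; EF_A = 15
ES_B = 0; EF_B = 10
ES_C = 0; EF_C = 8
ES_D = 0; EF_D = 4
ES_E = 8; EF_E = 8+9 = 17
ES_F = max(EF_C=8, EF_D=4) = 8; EF_F = 8+12 = 20
ES_G = 8; EF_G = 8+11 = 19
ES_H = 10; EF_H = 10+8 = 18
ES_I = 8; EF_I = 8+11 = 19
ES_J = max(EF_A=15, EF_E=17, EF_F=20, EF_G=19, EF_H=18, EF_I=19) = 20; EF_J = 20+11 = 31
Expected project duration μ = 31 days. Critical path: C → F → J.

31 days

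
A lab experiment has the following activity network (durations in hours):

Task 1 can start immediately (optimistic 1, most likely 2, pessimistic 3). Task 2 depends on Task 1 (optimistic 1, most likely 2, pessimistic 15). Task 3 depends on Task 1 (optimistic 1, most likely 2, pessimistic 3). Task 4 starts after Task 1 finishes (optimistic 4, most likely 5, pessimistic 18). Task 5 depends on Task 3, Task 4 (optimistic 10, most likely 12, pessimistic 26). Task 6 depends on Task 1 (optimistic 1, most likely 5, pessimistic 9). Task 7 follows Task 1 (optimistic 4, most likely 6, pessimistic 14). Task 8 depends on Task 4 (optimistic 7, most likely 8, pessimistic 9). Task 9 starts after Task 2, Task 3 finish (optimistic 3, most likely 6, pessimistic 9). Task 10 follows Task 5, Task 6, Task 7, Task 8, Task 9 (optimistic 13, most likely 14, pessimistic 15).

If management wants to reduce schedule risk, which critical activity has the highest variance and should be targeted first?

Task 5

te_Task 1 = (1 + 4·2 + 3)/6 = 12/6 = 2; σ²_Task 1 = ((3−1)/6)² = 0.111
te_Task 2 = (1 + 4·2 + 15)/6 = 24/6 = 4; σ²_Task 2 = ((15−1)/6)² = 5.444
te_Task 3 = (1 + 4·2 + 3)/6 = 12/6 = 2; σ²_Task 3 = ((3−1)/6)² = 0.111
te_Task 4 = (4 + 4·5 + 18)/6 = 42/6 = 7; σ²_Task 4 = ((18−4)/6)² = 5.444
te_Task 5 = (10 + 4·12 + 26)/6 = 84/6 = 14; σ²_Task 5 = ((26−10)/6)² = 7.111
te_Task 6 = (1 + 4·5 + 9)/6 = 30/6 = 5; σ²_Task 6 = ((9−1)/6)² = 1.778
te_Task 7 = (4 + 4·6 + 14)/6 = 42/6 = 7; σ²_Task 7 = ((14−4)/6)² = 2.778
te_Task 8 = (7 + 4·8 + 9)/6 = 48/6 = 8; σ²_Task 8 = ((9−7)/6)² = 0.111
te_Task 9 = (3 + 4·6 + 9)/6 = 36/6 = 6; σ²_Task 9 = ((9−3)/6)² = 1.000
te_Task 10 = (13 + 4·14 + 15)/6 = 84/6 = 14; σ²_Task 10 = ((15−13)/6)² = 0.111

Forward pass:
ES_Task 1 = 0; EF_Task 1 = 2
ES_Task 2 = 2; EF_Task 2 = 2+4 = 6
ES_Task 3 = 2; EF_Task 3 = 2+2 = 4
ES_Task 4 = 2; EF_Task 4 = 2+7 = 9
ES_Task 5 = max(EF_Task 3=4, EF_Task 4=9) = 9; EF_Task 5 = 9+14 = 23
ES_Task 6 = 2; EF_Task 6 = 2+5 = 7
ES_Task 7 = 2; EF_Task 7 = 2+7 = 9
ES_Task 8 = 9; EF_Task 8 = 9+8 = 17
ES_Task 9 = max(EF_Task 2=6, EF_Task 3=4) = 6; EF_Task 9 = 6+6 = 12
ES_Task 10 = max(EF_Task 5=23, EF_Task 6=7, EF_Task 7=9, EF_Task 8=17, EF_Task 9=12) = 23; EF_Task 10 = 23+14 = 37
Expected project duration μ = 37 hours. Critical path: Task 1 → Task 4 → Task 5 → Task 10.

Variances on critical path: σ²_Task 1=0.111, σ²_Task 4=5.444, σ²_Task 5=7.111, σ²_Task 10=0.111.
Largest is σ²_Task 5 = 7.111.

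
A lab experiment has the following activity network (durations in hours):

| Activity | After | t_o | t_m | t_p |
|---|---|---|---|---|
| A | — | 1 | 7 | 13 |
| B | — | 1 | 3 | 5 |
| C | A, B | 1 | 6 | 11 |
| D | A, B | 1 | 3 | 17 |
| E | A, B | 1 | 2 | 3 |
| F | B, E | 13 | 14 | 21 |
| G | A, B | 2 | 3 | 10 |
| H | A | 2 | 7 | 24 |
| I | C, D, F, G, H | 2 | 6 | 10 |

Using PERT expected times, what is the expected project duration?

30 hours

te_A = (1 + 4·7 + 13)/6 = 42/6 = 7
te_B = (1 + 4·3 + 5)/6 = 18/6 = 3
te_C = (1 + 4·6 + 11)/6 = 36/6 = 6
te_D = (1 + 4·3 + 17)/6 = 30/6 = 5
te_E = (1 + 4·2 + 3)/6 = 12/6 = 2
te_F = (13 + 4·14 + 21)/6 = 90/6 = 15
te_G = (2 + 4·3 + 10)/6 = 24/6 = 4
te_H = (2 + 4·7 + 24)/6 = 54/6 = 9
te_I = (2 + 4·6 + 10)/6 = 36/6 = 6

Forward pass:
ES_A = 0; EF_A = 7
ES_B = 0; EF_B = 3
ES_C = max(EF_A=7, EF_B=3) = 7; EF_C = 7+6 = 13
ES_D = max(EF_A=7, EF_B=3) = 7; EF_D = 7+5 = 12
ES_E = max(EF_A=7, EF_B=3) = 7; EF_E = 7+2 = 9
ES_F = max(EF_B=3, EF_E=9) = 9; EF_F = 9+15 = 24
ES_G = max(EF_A=7, EF_B=3) = 7; EF_G = 7+4 = 11
ES_H = 7; EF_H = 7+9 = 16
ES_I = max(EF_C=13, EF_D=12, EF_F=24, EF_G=11, EF_H=16) = 24; EF_I = 24+6 = 30
Expected project duration μ = 30 hours. Critical path: A → E → F → I.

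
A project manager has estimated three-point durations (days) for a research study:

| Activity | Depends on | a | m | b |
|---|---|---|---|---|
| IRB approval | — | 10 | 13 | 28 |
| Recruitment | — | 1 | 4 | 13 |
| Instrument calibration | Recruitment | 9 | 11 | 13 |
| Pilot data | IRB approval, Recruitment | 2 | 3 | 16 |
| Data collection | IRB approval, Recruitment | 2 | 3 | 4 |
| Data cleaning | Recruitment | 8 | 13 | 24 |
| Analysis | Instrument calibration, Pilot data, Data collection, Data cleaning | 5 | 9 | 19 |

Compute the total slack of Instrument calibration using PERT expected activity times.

te_IRB approval = (10 + 4·13 + 28)/6 = 90/6 = 15
te_Recruitment = (1 + 4·4 + 13)/6 = 30/6 = 5
te_Instrument calibration = (9 + 4·11 + 13)/6 = 66/6 = 11
te_Pilot data = (2 + 4·3 + 16)/6 = 30/6 = 5
te_Data collection = (2 + 4·3 + 4)/6 = 18/6 = 3
te_Data cleaning = (8 + 4·13 + 24)/6 = 84/6 = 14
te_Analysis = (5 + 4·9 + 19)/6 = 60/6 = 10

Forward pass:
ES_IRB approval = 0; EF_IRB approval = 15
ES_Recruitment = 0; EF_Recruitment = 5
ES_Instrument calibration = 5; EF_Instrument calibration = 5+11 = 16
ES_Pilot data = max(EF_IRB approval=15, EF_Recruitment=5) = 15; EF_Pilot data = 15+5 = 20
ES_Data collection = max(EF_IRB approval=15, EF_Recruitment=5) = 15; EF_Data collection = 15+3 = 18
ES_Data cleaning = 5; EF_Data cleaning = 5+14 = 19
ES_Analysis = max(EF_Instrument calibration=16, EF_Pilot data=20, EF_Data collection=18, EF_Data cleaning=19) = 20; EF_Analysis = 20+10 = 30
Expected project duration μ = 30 days. Critical path: IRB approval → Pilot data → Analysis.

Backward pass:
LF_Analysis = 30; LS_Analysis = 30−10 = 20
LF_Data cleaning = LS_Analysis = 20; LS_Data cleaning = 20−14 = 6
LF_Data collection = LS_Analysis = 20; LS_Data collection = 20−3 = 17
LF_Pilot data = LS_Analysis = 20; LS_Pilot data = 20−5 = 15
LF_Instrument calibration = LS_Analysis = 20; LS_Instrument calibration = 20−11 = 9
LF_Recruitment = min(LS_Instrument calibration=9, LS_Pilot data=15, LS_Data collection=17, LS_Data cleaning=6) = 6; LS_Recruitment = 6−5 = 1
LF_IRB approval = min(LS_Pilot data=15, LS_Data collection=17) = 15; LS_IRB approval = 15−15 = 0
Slack_Instrument calibration = LS_Instrument calibration − ES_Instrument calibration = 9 − 5 = 4

4 days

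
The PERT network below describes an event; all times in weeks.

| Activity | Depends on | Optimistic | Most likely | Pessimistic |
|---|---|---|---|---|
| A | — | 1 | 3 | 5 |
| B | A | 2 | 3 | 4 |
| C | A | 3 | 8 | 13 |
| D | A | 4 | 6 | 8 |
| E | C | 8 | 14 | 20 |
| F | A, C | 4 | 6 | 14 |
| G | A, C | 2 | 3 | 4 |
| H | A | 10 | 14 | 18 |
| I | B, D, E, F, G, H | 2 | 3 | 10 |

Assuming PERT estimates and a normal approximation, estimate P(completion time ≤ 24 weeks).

te_A = (1 + 4·3 + 5)/6 = 18/6 = 3; σ²_A = ((5−1)/6)² = 0.444
te_B = (2 + 4·3 + 4)/6 = 18/6 = 3; σ²_B = ((4−2)/6)² = 0.111
te_C = (3 + 4·8 + 13)/6 = 48/6 = 8; σ²_C = ((13−3)/6)² = 2.778
te_D = (4 + 4·6 + 8)/6 = 36/6 = 6; σ²_D = ((8−4)/6)² = 0.444
te_E = (8 + 4·14 + 20)/6 = 84/6 = 14; σ²_E = ((20−8)/6)² = 4.000
te_F = (4 + 4·6 + 14)/6 = 42/6 = 7; σ²_F = ((14−4)/6)² = 2.778
te_G = (2 + 4·3 + 4)/6 = 18/6 = 3; σ²_G = ((4−2)/6)² = 0.111
te_H = (10 + 4·14 + 18)/6 = 84/6 = 14; σ²_H = ((18−10)/6)² = 1.778
te_I = (2 + 4·3 + 10)/6 = 24/6 = 4; σ²_I = ((10−2)/6)² = 1.778

Forward pass:
ES_A = 0; EF_A = 3
ES_B = 3; EF_B = 3+3 = 6
ES_C = 3; EF_C = 3+8 = 11
ES_D = 3; EF_D = 3+6 = 9
ES_E = 11; EF_E = 11+14 = 25
ES_F = max(EF_A=3, EF_C=11) = 11; EF_F = 11+7 = 18
ES_G = max(EF_A=3, EF_C=11) = 11; EF_G = 11+3 = 14
ES_H = 3; EF_H = 3+14 = 17
ES_I = max(EF_B=6, EF_D=9, EF_E=25, EF_F=18, EF_G=14, EF_H=17) = 25; EF_I = 25+4 = 29
Expected project duration μ = 29 weeks. Critical path: A → C → E → I.

Variance along critical path = 0.444 + 2.778 + 4.000 + 1.778 = 9.000; σ = √9.000 = 3.000 weeks.
Z = (24 − 29) / 3.000 = -1.667
P(T ≤ 24) = Φ(-1.667) ≈ 0.048

0.048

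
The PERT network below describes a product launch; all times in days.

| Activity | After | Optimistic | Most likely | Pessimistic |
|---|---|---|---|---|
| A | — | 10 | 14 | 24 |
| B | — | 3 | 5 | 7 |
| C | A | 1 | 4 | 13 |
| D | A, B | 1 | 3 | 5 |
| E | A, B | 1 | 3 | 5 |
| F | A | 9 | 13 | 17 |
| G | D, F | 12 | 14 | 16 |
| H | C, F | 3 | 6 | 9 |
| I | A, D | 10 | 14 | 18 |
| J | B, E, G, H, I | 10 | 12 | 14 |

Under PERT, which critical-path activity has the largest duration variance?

te_A = (10 + 4·14 + 24)/6 = 90/6 = 15; σ²_A = ((24−10)/6)² = 5.444
te_B = (3 + 4·5 + 7)/6 = 30/6 = 5; σ²_B = ((7−3)/6)² = 0.444
te_C = (1 + 4·4 + 13)/6 = 30/6 = 5; σ²_C = ((13−1)/6)² = 4.000
te_D = (1 + 4·3 + 5)/6 = 18/6 = 3; σ²_D = ((5−1)/6)² = 0.444
te_E = (1 + 4·3 + 5)/6 = 18/6 = 3; σ²_E = ((5−1)/6)² = 0.444
te_F = (9 + 4·13 + 17)/6 = 78/6 = 13; σ²_F = ((17−9)/6)² = 1.778
te_G = (12 + 4·14 + 16)/6 = 84/6 = 14; σ²_G = ((16−12)/6)² = 0.444
te_H = (3 + 4·6 + 9)/6 = 36/6 = 6; σ²_H = ((9−3)/6)² = 1.000
te_I = (10 + 4·14 + 18)/6 = 84/6 = 14; σ²_I = ((18−10)/6)² = 1.778
te_J = (10 + 4·12 + 14)/6 = 72/6 = 12; σ²_J = ((14−10)/6)² = 0.444

Forward pass:
ES_A = 0; EF_A = 15
ES_B = 0; EF_B = 5
ES_C = 15; EF_C = 15+5 = 20
ES_D = max(EF_A=15, EF_B=5) = 15; EF_D = 15+3 = 18
ES_E = max(EF_A=15, EF_B=5) = 15; EF_E = 15+3 = 18
ES_F = 15; EF_F = 15+13 = 28
ES_G = max(EF_D=18, EF_F=28) = 28; EF_G = 28+14 = 42
ES_H = max(EF_C=20, EF_F=28) = 28; EF_H = 28+6 = 34
ES_I = max(EF_A=15, EF_D=18) = 18; EF_I = 18+14 = 32
ES_J = max(EF_B=5, EF_E=18, EF_G=42, EF_H=34, EF_I=32) = 42; EF_J = 42+12 = 54
Expected project duration μ = 54 days. Critical path: A → F → G → J.

Variances on critical path: σ²_A=5.444, σ²_F=1.778, σ²_G=0.444, σ²_J=0.444.
Largest is σ²_A = 5.444.

A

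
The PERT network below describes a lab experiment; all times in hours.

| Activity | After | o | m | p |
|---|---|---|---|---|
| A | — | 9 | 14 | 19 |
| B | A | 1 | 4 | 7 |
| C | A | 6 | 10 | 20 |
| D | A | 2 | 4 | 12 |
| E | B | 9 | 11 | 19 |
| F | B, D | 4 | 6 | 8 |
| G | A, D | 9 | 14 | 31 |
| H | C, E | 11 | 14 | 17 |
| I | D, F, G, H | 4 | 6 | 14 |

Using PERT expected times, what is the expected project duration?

51 hours

te_A = (9 + 4·14 + 19)/6 = 84/6 = 14
te_B = (1 + 4·4 + 7)/6 = 24/6 = 4
te_C = (6 + 4·10 + 20)/6 = 66/6 = 11
te_D = (2 + 4·4 + 12)/6 = 30/6 = 5
te_E = (9 + 4·11 + 19)/6 = 72/6 = 12
te_F = (4 + 4·6 + 8)/6 = 36/6 = 6
te_G = (9 + 4·14 + 31)/6 = 96/6 = 16
te_H = (11 + 4·14 + 17)/6 = 84/6 = 14
te_I = (4 + 4·6 + 14)/6 = 42/6 = 7

Forward pass:
ES_A = 0; EF_A = 14
ES_B = 14; EF_B = 14+4 = 18
ES_C = 14; EF_C = 14+11 = 25
ES_D = 14; EF_D = 14+5 = 19
ES_E = 18; EF_E = 18+12 = 30
ES_F = max(EF_B=18, EF_D=19) = 19; EF_F = 19+6 = 25
ES_G = max(EF_A=14, EF_D=19) = 19; EF_G = 19+16 = 35
ES_H = max(EF_C=25, EF_E=30) = 30; EF_H = 30+14 = 44
ES_I = max(EF_D=19, EF_F=25, EF_G=35, EF_H=44) = 44; EF_I = 44+7 = 51
Expected project duration μ = 51 hours. Critical path: A → B → E → H → I.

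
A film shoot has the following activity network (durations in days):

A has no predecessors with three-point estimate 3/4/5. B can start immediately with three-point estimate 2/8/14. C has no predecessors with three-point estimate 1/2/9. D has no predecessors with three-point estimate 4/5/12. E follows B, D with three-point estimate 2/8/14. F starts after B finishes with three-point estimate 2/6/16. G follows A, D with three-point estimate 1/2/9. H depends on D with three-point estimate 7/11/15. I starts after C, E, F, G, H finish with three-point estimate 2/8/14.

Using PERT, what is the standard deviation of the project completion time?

2.75 days

te_A = (3 + 4·4 + 5)/6 = 24/6 = 4; σ²_A = ((5−3)/6)² = 0.111
te_B = (2 + 4·8 + 14)/6 = 48/6 = 8; σ²_B = ((14−2)/6)² = 4.000
te_C = (1 + 4·2 + 9)/6 = 18/6 = 3; σ²_C = ((9−1)/6)² = 1.778
te_D = (4 + 4·5 + 12)/6 = 36/6 = 6; σ²_D = ((12−4)/6)² = 1.778
te_E = (2 + 4·8 + 14)/6 = 48/6 = 8; σ²_E = ((14−2)/6)² = 4.000
te_F = (2 + 4·6 + 16)/6 = 42/6 = 7; σ²_F = ((16−2)/6)² = 5.444
te_G = (1 + 4·2 + 9)/6 = 18/6 = 3; σ²_G = ((9−1)/6)² = 1.778
te_H = (7 + 4·11 + 15)/6 = 66/6 = 11; σ²_H = ((15−7)/6)² = 1.778
te_I = (2 + 4·8 + 14)/6 = 48/6 = 8; σ²_I = ((14−2)/6)² = 4.000

Forward pass:
ES_A = 0; EF_A = 4
ES_B = 0; EF_B = 8
ES_C = 0; EF_C = 3
ES_D = 0; EF_D = 6
ES_E = max(EF_B=8, EF_D=6) = 8; EF_E = 8+8 = 16
ES_F = 8; EF_F = 8+7 = 15
ES_G = max(EF_A=4, EF_D=6) = 6; EF_G = 6+3 = 9
ES_H = 6; EF_H = 6+11 = 17
ES_I = max(EF_C=3, EF_E=16, EF_F=15, EF_G=9, EF_H=17) = 17; EF_I = 17+8 = 25
Expected project duration μ = 25 days. Critical path: D → H → I.

Variance along critical path = 1.778 + 1.778 + 4.000 = 7.556
σ = √7.556 = 2.749 days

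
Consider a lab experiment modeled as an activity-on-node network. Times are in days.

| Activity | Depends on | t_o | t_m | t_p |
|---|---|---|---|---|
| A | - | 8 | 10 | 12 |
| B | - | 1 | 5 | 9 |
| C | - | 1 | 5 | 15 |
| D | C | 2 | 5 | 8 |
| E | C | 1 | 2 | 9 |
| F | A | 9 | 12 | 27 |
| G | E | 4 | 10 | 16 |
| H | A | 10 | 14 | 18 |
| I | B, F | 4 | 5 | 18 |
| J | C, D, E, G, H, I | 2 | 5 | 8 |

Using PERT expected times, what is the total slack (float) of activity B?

19 days

te_A = (8 + 4·10 + 12)/6 = 60/6 = 10
te_B = (1 + 4·5 + 9)/6 = 30/6 = 5
te_C = (1 + 4·5 + 15)/6 = 36/6 = 6
te_D = (2 + 4·5 + 8)/6 = 30/6 = 5
te_E = (1 + 4·2 + 9)/6 = 18/6 = 3
te_F = (9 + 4·12 + 27)/6 = 84/6 = 14
te_G = (4 + 4·10 + 16)/6 = 60/6 = 10
te_H = (10 + 4·14 + 18)/6 = 84/6 = 14
te_I = (4 + 4·5 + 18)/6 = 42/6 = 7
te_J = (2 + 4·5 + 8)/6 = 30/6 = 5

Forward pass:
ES_A = 0; EF_A = 10
ES_B = 0; EF_B = 5
ES_C = 0; EF_C = 6
ES_D = 6; EF_D = 6+5 = 11
ES_E = 6; EF_E = 6+3 = 9
ES_F = 10; EF_F = 10+14 = 24
ES_G = 9; EF_G = 9+10 = 19
ES_H = 10; EF_H = 10+14 = 24
ES_I = max(EF_B=5, EF_F=24) = 24; EF_I = 24+7 = 31
ES_J = max(EF_C=6, EF_D=11, EF_E=9, EF_G=19, EF_H=24, EF_I=31) = 31; EF_J = 31+5 = 36
Expected project duration μ = 36 days. Critical path: A → F → I → J.

Backward pass:
LF_J = 36; LS_J = 36−5 = 31
LF_I = LS_J = 31; LS_I = 31−7 = 24
LF_H = LS_J = 31; LS_H = 31−14 = 17
LF_G = LS_J = 31; LS_G = 31−10 = 21
LF_F = LS_I = 24; LS_F = 24−14 = 10
LF_E = min(LS_G=21, LS_J=31) = 21; LS_E = 21−3 = 18
LF_D = LS_J = 31; LS_D = 31−5 = 26
LF_C = min(LS_D=26, LS_E=18, LS_J=31) = 18; LS_C = 18−6 = 12
LF_B = LS_I = 24; LS_B = 24−5 = 19
LF_A = min(LS_F=10, LS_H=17) = 10; LS_A = 10−10 = 0
Slack_B = LS_B − ES_B = 19 − 0 = 19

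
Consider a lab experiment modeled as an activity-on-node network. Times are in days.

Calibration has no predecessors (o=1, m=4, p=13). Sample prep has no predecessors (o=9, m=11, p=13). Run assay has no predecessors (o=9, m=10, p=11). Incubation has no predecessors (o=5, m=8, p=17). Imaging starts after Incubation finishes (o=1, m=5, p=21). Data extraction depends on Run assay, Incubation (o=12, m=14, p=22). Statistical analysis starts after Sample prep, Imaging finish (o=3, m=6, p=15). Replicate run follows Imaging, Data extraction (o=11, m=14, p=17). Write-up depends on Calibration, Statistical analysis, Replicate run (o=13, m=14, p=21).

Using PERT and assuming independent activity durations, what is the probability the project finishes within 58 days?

te_Calibration = (1 + 4·4 + 13)/6 = 30/6 = 5; σ²_Calibration = ((13−1)/6)² = 4.000
te_Sample prep = (9 + 4·11 + 13)/6 = 66/6 = 11; σ²_Sample prep = ((13−9)/6)² = 0.444
te_Run assay = (9 + 4·10 + 11)/6 = 60/6 = 10; σ²_Run assay = ((11−9)/6)² = 0.111
te_Incubation = (5 + 4·8 + 17)/6 = 54/6 = 9; σ²_Incubation = ((17−5)/6)² = 4.000
te_Imaging = (1 + 4·5 + 21)/6 = 42/6 = 7; σ²_Imaging = ((21−1)/6)² = 11.111
te_Data extraction = (12 + 4·14 + 22)/6 = 90/6 = 15; σ²_Data extraction = ((22−12)/6)² = 2.778
te_Statistical analysis = (3 + 4·6 + 15)/6 = 42/6 = 7; σ²_Statistical analysis = ((15−3)/6)² = 4.000
te_Replicate run = (11 + 4·14 + 17)/6 = 84/6 = 14; σ²_Replicate run = ((17−11)/6)² = 1.000
te_Write-up = (13 + 4·14 + 21)/6 = 90/6 = 15; σ²_Write-up = ((21−13)/6)² = 1.778

Forward pass:
ES_Calibration = 0; EF_Calibration = 5
ES_Sample prep = 0; EF_Sample prep = 11
ES_Run assay = 0; EF_Run assay = 10
ES_Incubation = 0; EF_Incubation = 9
ES_Imaging = 9; EF_Imaging = 9+7 = 16
ES_Data extraction = max(EF_Run assay=10, EF_Incubation=9) = 10; EF_Data extraction = 10+15 = 25
ES_Statistical analysis = max(EF_Sample prep=11, EF_Imaging=16) = 16; EF_Statistical analysis = 16+7 = 23
ES_Replicate run = max(EF_Imaging=16, EF_Data extraction=25) = 25; EF_Replicate run = 25+14 = 39
ES_Write-up = max(EF_Calibration=5, EF_Statistical analysis=23, EF_Replicate run=39) = 39; EF_Write-up = 39+15 = 54
Expected project duration μ = 54 days. Critical path: Run assay → Data extraction → Replicate run → Write-up.

Variance along critical path = 0.111 + 2.778 + 1.000 + 1.778 = 5.667; σ = √5.667 = 2.380 days.
Z = (58 − 54) / 2.380 = 1.680
P(T ≤ 58) = Φ(1.680) ≈ 0.954

0.954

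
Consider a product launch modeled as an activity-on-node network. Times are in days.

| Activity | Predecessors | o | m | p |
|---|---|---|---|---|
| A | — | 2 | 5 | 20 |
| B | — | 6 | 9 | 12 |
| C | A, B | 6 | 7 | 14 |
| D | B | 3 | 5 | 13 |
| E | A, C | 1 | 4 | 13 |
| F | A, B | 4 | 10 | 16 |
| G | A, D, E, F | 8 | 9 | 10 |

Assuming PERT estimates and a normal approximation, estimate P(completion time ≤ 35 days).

te_A = (2 + 4·5 + 20)/6 = 42/6 = 7; σ²_A = ((20−2)/6)² = 9.000
te_B = (6 + 4·9 + 12)/6 = 54/6 = 9; σ²_B = ((12−6)/6)² = 1.000
te_C = (6 + 4·7 + 14)/6 = 48/6 = 8; σ²_C = ((14−6)/6)² = 1.778
te_D = (3 + 4·5 + 13)/6 = 36/6 = 6; σ²_D = ((13−3)/6)² = 2.778
te_E = (1 + 4·4 + 13)/6 = 30/6 = 5; σ²_E = ((13−1)/6)² = 4.000
te_F = (4 + 4·10 + 16)/6 = 60/6 = 10; σ²_F = ((16−4)/6)² = 4.000
te_G = (8 + 4·9 + 10)/6 = 54/6 = 9; σ²_G = ((10−8)/6)² = 0.111

Forward pass:
ES_A = 0; EF_A = 7
ES_B = 0; EF_B = 9
ES_C = max(EF_A=7, EF_B=9) = 9; EF_C = 9+8 = 17
ES_D = 9; EF_D = 9+6 = 15
ES_E = max(EF_A=7, EF_C=17) = 17; EF_E = 17+5 = 22
ES_F = max(EF_A=7, EF_B=9) = 9; EF_F = 9+10 = 19
ES_G = max(EF_A=7, EF_D=15, EF_E=22, EF_F=19) = 22; EF_G = 22+9 = 31
Expected project duration μ = 31 days. Critical path: B → C → E → G.

Variance along critical path = 1.000 + 1.778 + 4.000 + 0.111 = 6.889; σ = √6.889 = 2.625 days.
Z = (35 − 31) / 2.625 = 1.524
P(T ≤ 35) = Φ(1.524) ≈ 0.936

0.936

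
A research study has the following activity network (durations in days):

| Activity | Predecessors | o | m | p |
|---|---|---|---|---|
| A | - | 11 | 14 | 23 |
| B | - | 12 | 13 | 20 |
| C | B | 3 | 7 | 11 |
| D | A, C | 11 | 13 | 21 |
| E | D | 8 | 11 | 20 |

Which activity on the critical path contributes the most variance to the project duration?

E

te_A = (11 + 4·14 + 23)/6 = 90/6 = 15; σ²_A = ((23−11)/6)² = 4.000
te_B = (12 + 4·13 + 20)/6 = 84/6 = 14; σ²_B = ((20−12)/6)² = 1.778
te_C = (3 + 4·7 + 11)/6 = 42/6 = 7; σ²_C = ((11−3)/6)² = 1.778
te_D = (11 + 4·13 + 21)/6 = 84/6 = 14; σ²_D = ((21−11)/6)² = 2.778
te_E = (8 + 4·11 + 20)/6 = 72/6 = 12; σ²_E = ((20−8)/6)² = 4.000

Forward pass:
ES_A = 0; EF_A = 15
ES_B = 0; EF_B = 14
ES_C = 14; EF_C = 14+7 = 21
ES_D = max(EF_A=15, EF_C=21) = 21; EF_D = 21+14 = 35
ES_E = 35; EF_E = 35+12 = 47
Expected project duration μ = 47 days. Critical path: B → C → D → E.

Variances on critical path: σ²_B=1.778, σ²_C=1.778, σ²_D=2.778, σ²_E=4.000.
Largest is σ²_E = 4.000.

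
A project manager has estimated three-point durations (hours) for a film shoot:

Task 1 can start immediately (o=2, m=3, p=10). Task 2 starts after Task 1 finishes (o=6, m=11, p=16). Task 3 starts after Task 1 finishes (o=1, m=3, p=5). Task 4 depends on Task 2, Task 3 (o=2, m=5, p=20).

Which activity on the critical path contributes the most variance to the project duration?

Task 4

te_Task 1 = (2 + 4·3 + 10)/6 = 24/6 = 4; σ²_Task 1 = ((10−2)/6)² = 1.778
te_Task 2 = (6 + 4·11 + 16)/6 = 66/6 = 11; σ²_Task 2 = ((16−6)/6)² = 2.778
te_Task 3 = (1 + 4·3 + 5)/6 = 18/6 = 3; σ²_Task 3 = ((5−1)/6)² = 0.444
te_Task 4 = (2 + 4·5 + 20)/6 = 42/6 = 7; σ²_Task 4 = ((20−2)/6)² = 9.000

Forward pass:
ES_Task 1 = 0; EF_Task 1 = 4
ES_Task 2 = 4; EF_Task 2 = 4+11 = 15
ES_Task 3 = 4; EF_Task 3 = 4+3 = 7
ES_Task 4 = max(EF_Task 2=15, EF_Task 3=7) = 15; EF_Task 4 = 15+7 = 22
Expected project duration μ = 22 hours. Critical path: Task 1 → Task 2 → Task 4.

Variances on critical path: σ²_Task 1=1.778, σ²_Task 2=2.778, σ²_Task 4=9.000.
Largest is σ²_Task 4 = 9.000.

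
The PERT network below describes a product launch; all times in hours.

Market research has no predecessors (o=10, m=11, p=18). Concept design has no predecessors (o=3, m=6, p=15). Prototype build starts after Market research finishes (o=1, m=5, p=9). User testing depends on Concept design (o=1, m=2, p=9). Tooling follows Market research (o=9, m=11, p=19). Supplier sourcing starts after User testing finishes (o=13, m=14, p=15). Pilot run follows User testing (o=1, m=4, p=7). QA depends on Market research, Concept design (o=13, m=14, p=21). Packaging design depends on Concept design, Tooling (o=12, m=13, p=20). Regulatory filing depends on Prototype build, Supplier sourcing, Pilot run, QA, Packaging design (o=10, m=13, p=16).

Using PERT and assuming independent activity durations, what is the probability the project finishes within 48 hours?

te_Market research = (10 + 4·11 + 18)/6 = 72/6 = 12; σ²_Market research = ((18−10)/6)² = 1.778
te_Concept design = (3 + 4·6 + 15)/6 = 42/6 = 7; σ²_Concept design = ((15−3)/6)² = 4.000
te_Prototype build = (1 + 4·5 + 9)/6 = 30/6 = 5; σ²_Prototype build = ((9−1)/6)² = 1.778
te_User testing = (1 + 4·2 + 9)/6 = 18/6 = 3; σ²_User testing = ((9−1)/6)² = 1.778
te_Tooling = (9 + 4·11 + 19)/6 = 72/6 = 12; σ²_Tooling = ((19−9)/6)² = 2.778
te_Supplier sourcing = (13 + 4·14 + 15)/6 = 84/6 = 14; σ²_Supplier sourcing = ((15−13)/6)² = 0.111
te_Pilot run = (1 + 4·4 + 7)/6 = 24/6 = 4; σ²_Pilot run = ((7−1)/6)² = 1.000
te_QA = (13 + 4·14 + 21)/6 = 90/6 = 15; σ²_QA = ((21−13)/6)² = 1.778
te_Packaging design = (12 + 4·13 + 20)/6 = 84/6 = 14; σ²_Packaging design = ((20−12)/6)² = 1.778
te_Regulatory filing = (10 + 4·13 + 16)/6 = 78/6 = 13; σ²_Regulatory filing = ((16−10)/6)² = 1.000

Forward pass:
ES_Market research = 0; EF_Market research = 12
ES_Concept design = 0; EF_Concept design = 7
ES_Prototype build = 12; EF_Prototype build = 12+5 = 17
ES_User testing = 7; EF_User testing = 7+3 = 10
ES_Tooling = 12; EF_Tooling = 12+12 = 24
ES_Supplier sourcing = 10; EF_Supplier sourcing = 10+14 = 24
ES_Pilot run = 10; EF_Pilot run = 10+4 = 14
ES_QA = max(EF_Market research=12, EF_Concept design=7) = 12; EF_QA = 12+15 = 27
ES_Packaging design = max(EF_Concept design=7, EF_Tooling=24) = 24; EF_Packaging design = 24+14 = 38
ES_Regulatory filing = max(EF_Prototype build=17, EF_Supplier sourcing=24, EF_Pilot run=14, EF_QA=27, EF_Packaging design=38) = 38; EF_Regulatory filing = 38+13 = 51
Expected project duration μ = 51 hours. Critical path: Market research → Tooling → Packaging design → Regulatory filing.

Variance along critical path = 1.778 + 2.778 + 1.778 + 1.000 = 7.333; σ = √7.333 = 2.708 hours.
Z = (48 − 51) / 2.708 = -1.108
P(T ≤ 48) = Φ(-1.108) ≈ 0.134

0.134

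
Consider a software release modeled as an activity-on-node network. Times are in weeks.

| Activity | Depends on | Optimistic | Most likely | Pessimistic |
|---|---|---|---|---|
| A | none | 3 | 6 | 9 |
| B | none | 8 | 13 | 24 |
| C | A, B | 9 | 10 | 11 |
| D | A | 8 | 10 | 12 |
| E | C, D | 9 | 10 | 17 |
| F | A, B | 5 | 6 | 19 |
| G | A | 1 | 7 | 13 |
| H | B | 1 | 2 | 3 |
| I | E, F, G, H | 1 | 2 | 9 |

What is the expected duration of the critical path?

38 weeks

te_A = (3 + 4·6 + 9)/6 = 36/6 = 6
te_B = (8 + 4·13 + 24)/6 = 84/6 = 14
te_C = (9 + 4·10 + 11)/6 = 60/6 = 10
te_D = (8 + 4·10 + 12)/6 = 60/6 = 10
te_E = (9 + 4·10 + 17)/6 = 66/6 = 11
te_F = (5 + 4·6 + 19)/6 = 48/6 = 8
te_G = (1 + 4·7 + 13)/6 = 42/6 = 7
te_H = (1 + 4·2 + 3)/6 = 12/6 = 2
te_I = (1 + 4·2 + 9)/6 = 18/6 = 3

Forward pass:
ES_A = 0; EF_A = 6
ES_B = 0; EF_B = 14
ES_C = max(EF_A=6, EF_B=14) = 14; EF_C = 14+10 = 24
ES_D = 6; EF_D = 6+10 = 16
ES_E = max(EF_C=24, EF_D=16) = 24; EF_E = 24+11 = 35
ES_F = max(EF_A=6, EF_B=14) = 14; EF_F = 14+8 = 22
ES_G = 6; EF_G = 6+7 = 13
ES_H = 14; EF_H = 14+2 = 16
ES_I = max(EF_E=35, EF_F=22, EF_G=13, EF_H=16) = 35; EF_I = 35+3 = 38
Expected project duration μ = 38 weeks. Critical path: B → C → E → I.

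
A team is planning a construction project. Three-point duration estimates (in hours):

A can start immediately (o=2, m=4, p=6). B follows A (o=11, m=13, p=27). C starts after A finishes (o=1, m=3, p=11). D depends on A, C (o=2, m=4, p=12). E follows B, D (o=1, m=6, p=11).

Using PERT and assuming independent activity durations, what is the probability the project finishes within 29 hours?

0.893

te_A = (2 + 4·4 + 6)/6 = 24/6 = 4; σ²_A = ((6−2)/6)² = 0.444
te_B = (11 + 4·13 + 27)/6 = 90/6 = 15; σ²_B = ((27−11)/6)² = 7.111
te_C = (1 + 4·3 + 11)/6 = 24/6 = 4; σ²_C = ((11−1)/6)² = 2.778
te_D = (2 + 4·4 + 12)/6 = 30/6 = 5; σ²_D = ((12−2)/6)² = 2.778
te_E = (1 + 4·6 + 11)/6 = 36/6 = 6; σ²_E = ((11−1)/6)² = 2.778

Forward pass:
ES_A = 0; EF_A = 4
ES_B = 4; EF_B = 4+15 = 19
ES_C = 4; EF_C = 4+4 = 8
ES_D = max(EF_A=4, EF_C=8) = 8; EF_D = 8+5 = 13
ES_E = max(EF_B=19, EF_D=13) = 19; EF_E = 19+6 = 25
Expected project duration μ = 25 hours. Critical path: A → B → E.

Variance along critical path = 0.444 + 7.111 + 2.778 = 10.333; σ = √10.333 = 3.215 hours.
Z = (29 − 25) / 3.215 = 1.244
P(T ≤ 29) = Φ(1.244) ≈ 0.893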